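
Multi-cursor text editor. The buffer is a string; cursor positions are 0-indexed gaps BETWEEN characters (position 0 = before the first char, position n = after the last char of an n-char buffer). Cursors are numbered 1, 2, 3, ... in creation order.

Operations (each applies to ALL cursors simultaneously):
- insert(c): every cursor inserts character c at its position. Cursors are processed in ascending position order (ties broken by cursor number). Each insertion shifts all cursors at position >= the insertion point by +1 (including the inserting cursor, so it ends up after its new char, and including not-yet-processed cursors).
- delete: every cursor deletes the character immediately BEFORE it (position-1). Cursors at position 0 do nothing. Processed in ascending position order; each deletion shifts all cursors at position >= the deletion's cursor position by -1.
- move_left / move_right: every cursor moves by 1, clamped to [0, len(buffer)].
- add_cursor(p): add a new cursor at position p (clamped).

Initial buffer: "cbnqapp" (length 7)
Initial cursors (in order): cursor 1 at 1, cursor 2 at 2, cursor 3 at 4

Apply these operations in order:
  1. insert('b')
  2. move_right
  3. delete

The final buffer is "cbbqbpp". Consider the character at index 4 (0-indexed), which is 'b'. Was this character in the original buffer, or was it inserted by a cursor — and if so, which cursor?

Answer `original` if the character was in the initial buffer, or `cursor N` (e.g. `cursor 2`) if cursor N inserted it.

After op 1 (insert('b')): buffer="cbbbnqbapp" (len 10), cursors c1@2 c2@4 c3@7, authorship .1.2..3...
After op 2 (move_right): buffer="cbbbnqbapp" (len 10), cursors c1@3 c2@5 c3@8, authorship .1.2..3...
After op 3 (delete): buffer="cbbqbpp" (len 7), cursors c1@2 c2@3 c3@5, authorship .12.3..
Authorship (.=original, N=cursor N): . 1 2 . 3 . .
Index 4: author = 3

Answer: cursor 3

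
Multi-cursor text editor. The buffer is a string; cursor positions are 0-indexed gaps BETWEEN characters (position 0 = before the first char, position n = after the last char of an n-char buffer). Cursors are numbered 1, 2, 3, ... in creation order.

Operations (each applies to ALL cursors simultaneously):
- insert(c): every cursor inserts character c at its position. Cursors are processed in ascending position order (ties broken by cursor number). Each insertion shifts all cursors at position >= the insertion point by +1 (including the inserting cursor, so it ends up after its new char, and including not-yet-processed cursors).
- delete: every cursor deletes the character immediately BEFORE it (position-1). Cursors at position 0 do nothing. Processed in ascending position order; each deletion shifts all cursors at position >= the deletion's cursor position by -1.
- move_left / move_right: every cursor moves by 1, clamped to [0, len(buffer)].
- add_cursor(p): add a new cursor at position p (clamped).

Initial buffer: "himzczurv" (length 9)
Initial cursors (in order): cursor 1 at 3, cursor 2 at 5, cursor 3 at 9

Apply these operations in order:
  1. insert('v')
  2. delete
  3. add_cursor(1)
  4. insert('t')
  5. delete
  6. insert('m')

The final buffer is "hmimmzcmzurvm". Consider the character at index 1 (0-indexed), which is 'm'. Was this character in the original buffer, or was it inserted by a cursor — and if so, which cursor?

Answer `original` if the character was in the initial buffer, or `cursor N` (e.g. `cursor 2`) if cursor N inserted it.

After op 1 (insert('v')): buffer="himvzcvzurvv" (len 12), cursors c1@4 c2@7 c3@12, authorship ...1..2....3
After op 2 (delete): buffer="himzczurv" (len 9), cursors c1@3 c2@5 c3@9, authorship .........
After op 3 (add_cursor(1)): buffer="himzczurv" (len 9), cursors c4@1 c1@3 c2@5 c3@9, authorship .........
After op 4 (insert('t')): buffer="htimtzctzurvt" (len 13), cursors c4@2 c1@5 c2@8 c3@13, authorship .4..1..2....3
After op 5 (delete): buffer="himzczurv" (len 9), cursors c4@1 c1@3 c2@5 c3@9, authorship .........
After op 6 (insert('m')): buffer="hmimmzcmzurvm" (len 13), cursors c4@2 c1@5 c2@8 c3@13, authorship .4..1..2....3
Authorship (.=original, N=cursor N): . 4 . . 1 . . 2 . . . . 3
Index 1: author = 4

Answer: cursor 4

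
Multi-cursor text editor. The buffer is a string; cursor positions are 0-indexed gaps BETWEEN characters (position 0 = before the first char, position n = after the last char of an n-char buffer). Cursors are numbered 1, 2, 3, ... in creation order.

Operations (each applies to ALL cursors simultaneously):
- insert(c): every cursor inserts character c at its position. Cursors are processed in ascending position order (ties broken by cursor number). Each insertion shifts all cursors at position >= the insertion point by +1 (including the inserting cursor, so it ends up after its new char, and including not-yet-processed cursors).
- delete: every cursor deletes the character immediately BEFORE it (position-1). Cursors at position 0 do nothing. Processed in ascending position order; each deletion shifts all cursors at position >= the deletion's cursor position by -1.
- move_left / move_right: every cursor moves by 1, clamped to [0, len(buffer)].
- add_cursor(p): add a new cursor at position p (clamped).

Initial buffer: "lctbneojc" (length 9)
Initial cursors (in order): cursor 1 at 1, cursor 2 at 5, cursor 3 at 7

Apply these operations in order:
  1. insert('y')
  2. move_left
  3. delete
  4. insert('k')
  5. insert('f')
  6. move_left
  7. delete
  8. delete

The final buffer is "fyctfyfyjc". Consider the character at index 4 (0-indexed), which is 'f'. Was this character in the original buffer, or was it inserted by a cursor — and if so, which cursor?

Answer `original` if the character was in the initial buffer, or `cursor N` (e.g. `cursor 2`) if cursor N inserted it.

After op 1 (insert('y')): buffer="lyctbnyeoyjc" (len 12), cursors c1@2 c2@7 c3@10, authorship .1....2..3..
After op 2 (move_left): buffer="lyctbnyeoyjc" (len 12), cursors c1@1 c2@6 c3@9, authorship .1....2..3..
After op 3 (delete): buffer="yctbyeyjc" (len 9), cursors c1@0 c2@4 c3@6, authorship 1...2.3..
After op 4 (insert('k')): buffer="kyctbkyekyjc" (len 12), cursors c1@1 c2@6 c3@9, authorship 11...22.33..
After op 5 (insert('f')): buffer="kfyctbkfyekfyjc" (len 15), cursors c1@2 c2@8 c3@12, authorship 111...222.333..
After op 6 (move_left): buffer="kfyctbkfyekfyjc" (len 15), cursors c1@1 c2@7 c3@11, authorship 111...222.333..
After op 7 (delete): buffer="fyctbfyefyjc" (len 12), cursors c1@0 c2@5 c3@8, authorship 11...22.33..
After op 8 (delete): buffer="fyctfyfyjc" (len 10), cursors c1@0 c2@4 c3@6, authorship 11..2233..
Authorship (.=original, N=cursor N): 1 1 . . 2 2 3 3 . .
Index 4: author = 2

Answer: cursor 2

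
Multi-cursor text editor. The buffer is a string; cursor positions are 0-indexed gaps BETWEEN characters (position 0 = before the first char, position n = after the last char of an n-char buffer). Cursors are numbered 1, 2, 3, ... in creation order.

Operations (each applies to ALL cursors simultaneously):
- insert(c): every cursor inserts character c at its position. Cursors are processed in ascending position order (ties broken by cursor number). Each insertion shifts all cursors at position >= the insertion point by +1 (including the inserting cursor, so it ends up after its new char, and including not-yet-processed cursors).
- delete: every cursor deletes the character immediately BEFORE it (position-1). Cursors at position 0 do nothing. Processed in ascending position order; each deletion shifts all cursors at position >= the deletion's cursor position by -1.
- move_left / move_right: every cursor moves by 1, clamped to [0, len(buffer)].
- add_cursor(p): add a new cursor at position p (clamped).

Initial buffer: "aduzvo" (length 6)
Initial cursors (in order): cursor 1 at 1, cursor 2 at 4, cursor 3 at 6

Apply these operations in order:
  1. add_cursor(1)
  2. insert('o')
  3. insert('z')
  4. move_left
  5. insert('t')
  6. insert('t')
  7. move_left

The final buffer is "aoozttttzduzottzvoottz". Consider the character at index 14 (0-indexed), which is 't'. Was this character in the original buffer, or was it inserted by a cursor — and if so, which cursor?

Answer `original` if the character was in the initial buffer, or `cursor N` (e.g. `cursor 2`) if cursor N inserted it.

After op 1 (add_cursor(1)): buffer="aduzvo" (len 6), cursors c1@1 c4@1 c2@4 c3@6, authorship ......
After op 2 (insert('o')): buffer="aooduzovoo" (len 10), cursors c1@3 c4@3 c2@7 c3@10, authorship .14...2..3
After op 3 (insert('z')): buffer="aoozzduzozvooz" (len 14), cursors c1@5 c4@5 c2@10 c3@14, authorship .1414...22..33
After op 4 (move_left): buffer="aoozzduzozvooz" (len 14), cursors c1@4 c4@4 c2@9 c3@13, authorship .1414...22..33
After op 5 (insert('t')): buffer="aoozttzduzotzvootz" (len 18), cursors c1@6 c4@6 c2@12 c3@17, authorship .141144...222..333
After op 6 (insert('t')): buffer="aoozttttzduzottzvoottz" (len 22), cursors c1@8 c4@8 c2@15 c3@21, authorship .14114144...2222..3333
After op 7 (move_left): buffer="aoozttttzduzottzvoottz" (len 22), cursors c1@7 c4@7 c2@14 c3@20, authorship .14114144...2222..3333
Authorship (.=original, N=cursor N): . 1 4 1 1 4 1 4 4 . . . 2 2 2 2 . . 3 3 3 3
Index 14: author = 2

Answer: cursor 2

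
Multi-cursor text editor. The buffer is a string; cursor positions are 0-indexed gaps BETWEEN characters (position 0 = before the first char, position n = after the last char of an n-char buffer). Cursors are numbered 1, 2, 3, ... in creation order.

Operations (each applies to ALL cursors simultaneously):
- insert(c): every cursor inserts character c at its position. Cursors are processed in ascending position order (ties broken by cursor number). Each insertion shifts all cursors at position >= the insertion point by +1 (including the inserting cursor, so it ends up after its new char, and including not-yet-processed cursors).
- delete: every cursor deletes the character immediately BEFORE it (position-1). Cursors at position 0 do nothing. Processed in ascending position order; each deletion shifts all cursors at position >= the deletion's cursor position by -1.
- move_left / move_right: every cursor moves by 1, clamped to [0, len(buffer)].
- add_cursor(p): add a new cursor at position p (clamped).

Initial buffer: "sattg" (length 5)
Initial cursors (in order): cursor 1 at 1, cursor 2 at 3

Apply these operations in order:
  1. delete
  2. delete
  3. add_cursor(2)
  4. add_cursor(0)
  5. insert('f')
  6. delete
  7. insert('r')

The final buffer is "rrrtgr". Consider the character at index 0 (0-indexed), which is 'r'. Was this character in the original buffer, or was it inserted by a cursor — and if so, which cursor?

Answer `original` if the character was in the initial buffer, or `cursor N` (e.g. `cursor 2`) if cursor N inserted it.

Answer: cursor 1

Derivation:
After op 1 (delete): buffer="atg" (len 3), cursors c1@0 c2@1, authorship ...
After op 2 (delete): buffer="tg" (len 2), cursors c1@0 c2@0, authorship ..
After op 3 (add_cursor(2)): buffer="tg" (len 2), cursors c1@0 c2@0 c3@2, authorship ..
After op 4 (add_cursor(0)): buffer="tg" (len 2), cursors c1@0 c2@0 c4@0 c3@2, authorship ..
After op 5 (insert('f')): buffer="ffftgf" (len 6), cursors c1@3 c2@3 c4@3 c3@6, authorship 124..3
After op 6 (delete): buffer="tg" (len 2), cursors c1@0 c2@0 c4@0 c3@2, authorship ..
After op 7 (insert('r')): buffer="rrrtgr" (len 6), cursors c1@3 c2@3 c4@3 c3@6, authorship 124..3
Authorship (.=original, N=cursor N): 1 2 4 . . 3
Index 0: author = 1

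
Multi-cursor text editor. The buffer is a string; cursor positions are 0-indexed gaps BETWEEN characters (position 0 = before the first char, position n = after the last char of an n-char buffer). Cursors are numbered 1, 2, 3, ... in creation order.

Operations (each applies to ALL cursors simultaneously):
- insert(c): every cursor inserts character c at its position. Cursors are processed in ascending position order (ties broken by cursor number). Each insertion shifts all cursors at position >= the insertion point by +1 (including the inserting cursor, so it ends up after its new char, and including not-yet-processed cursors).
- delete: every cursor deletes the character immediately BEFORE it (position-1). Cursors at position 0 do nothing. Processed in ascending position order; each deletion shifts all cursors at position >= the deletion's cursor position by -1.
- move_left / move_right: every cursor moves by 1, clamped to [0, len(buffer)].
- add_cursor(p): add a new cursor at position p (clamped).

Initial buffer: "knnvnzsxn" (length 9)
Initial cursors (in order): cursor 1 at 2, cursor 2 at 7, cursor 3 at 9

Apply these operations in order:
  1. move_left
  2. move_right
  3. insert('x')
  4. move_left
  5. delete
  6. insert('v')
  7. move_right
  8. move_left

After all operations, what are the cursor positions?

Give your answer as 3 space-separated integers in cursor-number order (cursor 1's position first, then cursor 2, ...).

After op 1 (move_left): buffer="knnvnzsxn" (len 9), cursors c1@1 c2@6 c3@8, authorship .........
After op 2 (move_right): buffer="knnvnzsxn" (len 9), cursors c1@2 c2@7 c3@9, authorship .........
After op 3 (insert('x')): buffer="knxnvnzsxxnx" (len 12), cursors c1@3 c2@9 c3@12, authorship ..1.....2..3
After op 4 (move_left): buffer="knxnvnzsxxnx" (len 12), cursors c1@2 c2@8 c3@11, authorship ..1.....2..3
After op 5 (delete): buffer="kxnvnzxxx" (len 9), cursors c1@1 c2@6 c3@8, authorship .1....2.3
After op 6 (insert('v')): buffer="kvxnvnzvxxvx" (len 12), cursors c1@2 c2@8 c3@11, authorship .11....22.33
After op 7 (move_right): buffer="kvxnvnzvxxvx" (len 12), cursors c1@3 c2@9 c3@12, authorship .11....22.33
After op 8 (move_left): buffer="kvxnvnzvxxvx" (len 12), cursors c1@2 c2@8 c3@11, authorship .11....22.33

Answer: 2 8 11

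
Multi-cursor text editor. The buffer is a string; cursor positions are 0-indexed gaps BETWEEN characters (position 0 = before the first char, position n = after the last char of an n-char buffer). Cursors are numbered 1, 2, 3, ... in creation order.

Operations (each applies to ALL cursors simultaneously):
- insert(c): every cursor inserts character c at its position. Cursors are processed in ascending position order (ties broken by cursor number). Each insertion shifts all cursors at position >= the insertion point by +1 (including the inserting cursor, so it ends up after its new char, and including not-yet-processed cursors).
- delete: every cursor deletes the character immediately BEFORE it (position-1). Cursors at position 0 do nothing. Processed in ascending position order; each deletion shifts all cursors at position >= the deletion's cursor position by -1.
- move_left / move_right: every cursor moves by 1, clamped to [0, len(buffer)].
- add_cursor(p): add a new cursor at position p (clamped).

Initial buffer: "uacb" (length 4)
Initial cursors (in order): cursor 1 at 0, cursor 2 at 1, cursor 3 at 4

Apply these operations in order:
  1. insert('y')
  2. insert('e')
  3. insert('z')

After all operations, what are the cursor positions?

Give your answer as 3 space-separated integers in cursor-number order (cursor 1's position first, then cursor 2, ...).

Answer: 3 7 13

Derivation:
After op 1 (insert('y')): buffer="yuyacby" (len 7), cursors c1@1 c2@3 c3@7, authorship 1.2...3
After op 2 (insert('e')): buffer="yeuyeacbye" (len 10), cursors c1@2 c2@5 c3@10, authorship 11.22...33
After op 3 (insert('z')): buffer="yezuyezacbyez" (len 13), cursors c1@3 c2@7 c3@13, authorship 111.222...333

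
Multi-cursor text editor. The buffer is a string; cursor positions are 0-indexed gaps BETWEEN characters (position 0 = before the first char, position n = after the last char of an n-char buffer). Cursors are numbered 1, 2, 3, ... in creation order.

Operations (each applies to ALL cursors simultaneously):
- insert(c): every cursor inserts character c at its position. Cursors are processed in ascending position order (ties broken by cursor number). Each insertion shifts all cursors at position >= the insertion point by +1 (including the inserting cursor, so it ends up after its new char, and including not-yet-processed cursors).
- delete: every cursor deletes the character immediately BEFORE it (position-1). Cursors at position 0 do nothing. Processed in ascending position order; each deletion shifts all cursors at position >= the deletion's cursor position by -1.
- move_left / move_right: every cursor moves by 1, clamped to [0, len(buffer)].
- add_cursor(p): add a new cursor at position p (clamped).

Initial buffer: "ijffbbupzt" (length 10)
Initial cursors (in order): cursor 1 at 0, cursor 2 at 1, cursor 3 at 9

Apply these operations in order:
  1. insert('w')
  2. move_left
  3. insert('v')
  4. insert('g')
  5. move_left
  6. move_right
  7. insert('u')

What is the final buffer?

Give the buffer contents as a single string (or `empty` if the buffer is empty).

Answer: vguwivguwjffbbupzvguwt

Derivation:
After op 1 (insert('w')): buffer="wiwjffbbupzwt" (len 13), cursors c1@1 c2@3 c3@12, authorship 1.2........3.
After op 2 (move_left): buffer="wiwjffbbupzwt" (len 13), cursors c1@0 c2@2 c3@11, authorship 1.2........3.
After op 3 (insert('v')): buffer="vwivwjffbbupzvwt" (len 16), cursors c1@1 c2@4 c3@14, authorship 11.22........33.
After op 4 (insert('g')): buffer="vgwivgwjffbbupzvgwt" (len 19), cursors c1@2 c2@6 c3@17, authorship 111.222........333.
After op 5 (move_left): buffer="vgwivgwjffbbupzvgwt" (len 19), cursors c1@1 c2@5 c3@16, authorship 111.222........333.
After op 6 (move_right): buffer="vgwivgwjffbbupzvgwt" (len 19), cursors c1@2 c2@6 c3@17, authorship 111.222........333.
After op 7 (insert('u')): buffer="vguwivguwjffbbupzvguwt" (len 22), cursors c1@3 c2@8 c3@20, authorship 1111.2222........3333.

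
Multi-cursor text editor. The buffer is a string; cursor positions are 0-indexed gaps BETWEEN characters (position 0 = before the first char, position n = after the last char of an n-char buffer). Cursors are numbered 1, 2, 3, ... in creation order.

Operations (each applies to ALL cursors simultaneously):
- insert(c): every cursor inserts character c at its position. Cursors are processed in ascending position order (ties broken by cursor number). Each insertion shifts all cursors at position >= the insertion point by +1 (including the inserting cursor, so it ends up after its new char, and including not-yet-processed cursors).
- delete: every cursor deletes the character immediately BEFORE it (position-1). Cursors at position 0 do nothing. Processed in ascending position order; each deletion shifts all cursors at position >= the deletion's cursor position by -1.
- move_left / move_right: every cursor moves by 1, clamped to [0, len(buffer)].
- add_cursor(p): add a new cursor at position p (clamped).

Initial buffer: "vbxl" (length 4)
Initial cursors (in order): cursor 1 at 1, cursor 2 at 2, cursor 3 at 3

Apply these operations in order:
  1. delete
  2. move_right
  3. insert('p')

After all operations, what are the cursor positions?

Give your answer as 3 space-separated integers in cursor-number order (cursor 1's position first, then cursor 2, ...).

Answer: 4 4 4

Derivation:
After op 1 (delete): buffer="l" (len 1), cursors c1@0 c2@0 c3@0, authorship .
After op 2 (move_right): buffer="l" (len 1), cursors c1@1 c2@1 c3@1, authorship .
After op 3 (insert('p')): buffer="lppp" (len 4), cursors c1@4 c2@4 c3@4, authorship .123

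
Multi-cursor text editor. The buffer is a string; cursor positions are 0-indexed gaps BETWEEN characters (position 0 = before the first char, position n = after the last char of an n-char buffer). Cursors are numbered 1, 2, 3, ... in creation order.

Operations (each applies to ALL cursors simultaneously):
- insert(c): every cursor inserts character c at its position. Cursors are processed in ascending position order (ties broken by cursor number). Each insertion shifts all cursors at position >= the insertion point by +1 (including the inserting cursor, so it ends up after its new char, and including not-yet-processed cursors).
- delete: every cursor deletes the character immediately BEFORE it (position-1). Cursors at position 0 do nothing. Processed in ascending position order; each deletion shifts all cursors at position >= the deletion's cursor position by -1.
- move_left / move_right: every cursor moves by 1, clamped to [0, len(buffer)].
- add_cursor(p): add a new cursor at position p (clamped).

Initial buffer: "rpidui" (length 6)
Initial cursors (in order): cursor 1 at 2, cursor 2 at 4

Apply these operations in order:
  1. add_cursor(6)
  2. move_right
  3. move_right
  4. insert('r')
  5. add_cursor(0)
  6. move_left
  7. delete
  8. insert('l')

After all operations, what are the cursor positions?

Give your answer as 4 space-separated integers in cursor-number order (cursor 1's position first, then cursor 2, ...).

After op 1 (add_cursor(6)): buffer="rpidui" (len 6), cursors c1@2 c2@4 c3@6, authorship ......
After op 2 (move_right): buffer="rpidui" (len 6), cursors c1@3 c2@5 c3@6, authorship ......
After op 3 (move_right): buffer="rpidui" (len 6), cursors c1@4 c2@6 c3@6, authorship ......
After op 4 (insert('r')): buffer="rpidruirr" (len 9), cursors c1@5 c2@9 c3@9, authorship ....1..23
After op 5 (add_cursor(0)): buffer="rpidruirr" (len 9), cursors c4@0 c1@5 c2@9 c3@9, authorship ....1..23
After op 6 (move_left): buffer="rpidruirr" (len 9), cursors c4@0 c1@4 c2@8 c3@8, authorship ....1..23
After op 7 (delete): buffer="rpirur" (len 6), cursors c4@0 c1@3 c2@5 c3@5, authorship ...1.3
After op 8 (insert('l')): buffer="lrpilrullr" (len 10), cursors c4@1 c1@5 c2@9 c3@9, authorship 4...11.233

Answer: 5 9 9 1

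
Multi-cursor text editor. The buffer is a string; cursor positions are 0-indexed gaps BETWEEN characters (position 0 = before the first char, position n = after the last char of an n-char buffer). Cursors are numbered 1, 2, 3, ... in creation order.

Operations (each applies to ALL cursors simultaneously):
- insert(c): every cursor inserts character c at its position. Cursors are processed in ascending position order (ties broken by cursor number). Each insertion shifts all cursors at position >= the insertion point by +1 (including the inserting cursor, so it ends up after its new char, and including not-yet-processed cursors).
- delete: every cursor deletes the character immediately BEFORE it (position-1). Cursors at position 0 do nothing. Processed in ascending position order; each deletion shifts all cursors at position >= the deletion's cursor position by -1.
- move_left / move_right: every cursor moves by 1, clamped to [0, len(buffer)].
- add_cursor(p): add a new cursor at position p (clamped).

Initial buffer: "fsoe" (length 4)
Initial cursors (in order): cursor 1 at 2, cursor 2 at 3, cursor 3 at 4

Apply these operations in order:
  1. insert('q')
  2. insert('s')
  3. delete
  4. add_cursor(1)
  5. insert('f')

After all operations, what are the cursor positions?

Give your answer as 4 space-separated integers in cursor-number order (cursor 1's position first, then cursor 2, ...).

After op 1 (insert('q')): buffer="fsqoqeq" (len 7), cursors c1@3 c2@5 c3@7, authorship ..1.2.3
After op 2 (insert('s')): buffer="fsqsoqseqs" (len 10), cursors c1@4 c2@7 c3@10, authorship ..11.22.33
After op 3 (delete): buffer="fsqoqeq" (len 7), cursors c1@3 c2@5 c3@7, authorship ..1.2.3
After op 4 (add_cursor(1)): buffer="fsqoqeq" (len 7), cursors c4@1 c1@3 c2@5 c3@7, authorship ..1.2.3
After op 5 (insert('f')): buffer="ffsqfoqfeqf" (len 11), cursors c4@2 c1@5 c2@8 c3@11, authorship .4.11.22.33

Answer: 5 8 11 2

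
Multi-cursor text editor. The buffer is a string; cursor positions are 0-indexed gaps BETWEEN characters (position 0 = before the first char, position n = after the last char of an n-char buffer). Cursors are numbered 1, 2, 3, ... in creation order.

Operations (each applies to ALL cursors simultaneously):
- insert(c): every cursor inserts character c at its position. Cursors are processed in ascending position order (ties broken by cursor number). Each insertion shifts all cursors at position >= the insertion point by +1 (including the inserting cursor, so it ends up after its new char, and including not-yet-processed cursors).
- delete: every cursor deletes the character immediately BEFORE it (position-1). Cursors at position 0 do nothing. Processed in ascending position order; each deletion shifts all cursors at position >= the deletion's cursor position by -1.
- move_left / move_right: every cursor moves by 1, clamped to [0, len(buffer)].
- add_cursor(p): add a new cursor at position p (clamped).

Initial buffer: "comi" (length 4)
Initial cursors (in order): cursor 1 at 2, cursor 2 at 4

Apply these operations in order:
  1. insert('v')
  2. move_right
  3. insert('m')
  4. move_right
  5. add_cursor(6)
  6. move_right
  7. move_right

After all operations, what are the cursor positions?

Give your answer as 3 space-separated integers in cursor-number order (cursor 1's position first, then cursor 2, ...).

Answer: 8 8 8

Derivation:
After op 1 (insert('v')): buffer="covmiv" (len 6), cursors c1@3 c2@6, authorship ..1..2
After op 2 (move_right): buffer="covmiv" (len 6), cursors c1@4 c2@6, authorship ..1..2
After op 3 (insert('m')): buffer="covmmivm" (len 8), cursors c1@5 c2@8, authorship ..1.1.22
After op 4 (move_right): buffer="covmmivm" (len 8), cursors c1@6 c2@8, authorship ..1.1.22
After op 5 (add_cursor(6)): buffer="covmmivm" (len 8), cursors c1@6 c3@6 c2@8, authorship ..1.1.22
After op 6 (move_right): buffer="covmmivm" (len 8), cursors c1@7 c3@7 c2@8, authorship ..1.1.22
After op 7 (move_right): buffer="covmmivm" (len 8), cursors c1@8 c2@8 c3@8, authorship ..1.1.22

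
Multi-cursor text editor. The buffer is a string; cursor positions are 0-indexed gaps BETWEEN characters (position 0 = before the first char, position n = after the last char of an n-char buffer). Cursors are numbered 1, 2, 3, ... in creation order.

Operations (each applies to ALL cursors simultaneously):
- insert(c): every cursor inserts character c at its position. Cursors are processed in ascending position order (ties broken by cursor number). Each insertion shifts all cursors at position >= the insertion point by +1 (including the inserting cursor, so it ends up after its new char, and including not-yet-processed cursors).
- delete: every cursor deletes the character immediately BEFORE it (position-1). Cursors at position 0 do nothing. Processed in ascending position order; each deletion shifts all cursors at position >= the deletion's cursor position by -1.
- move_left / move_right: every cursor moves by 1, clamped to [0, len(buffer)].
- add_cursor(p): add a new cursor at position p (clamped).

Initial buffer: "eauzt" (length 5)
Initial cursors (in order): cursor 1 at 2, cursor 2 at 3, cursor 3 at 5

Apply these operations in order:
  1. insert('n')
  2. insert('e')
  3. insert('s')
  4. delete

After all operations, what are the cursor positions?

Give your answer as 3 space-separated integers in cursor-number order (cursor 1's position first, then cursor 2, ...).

After op 1 (insert('n')): buffer="eanunztn" (len 8), cursors c1@3 c2@5 c3@8, authorship ..1.2..3
After op 2 (insert('e')): buffer="eaneuneztne" (len 11), cursors c1@4 c2@7 c3@11, authorship ..11.22..33
After op 3 (insert('s')): buffer="eanesunesztnes" (len 14), cursors c1@5 c2@9 c3@14, authorship ..111.222..333
After op 4 (delete): buffer="eaneuneztne" (len 11), cursors c1@4 c2@7 c3@11, authorship ..11.22..33

Answer: 4 7 11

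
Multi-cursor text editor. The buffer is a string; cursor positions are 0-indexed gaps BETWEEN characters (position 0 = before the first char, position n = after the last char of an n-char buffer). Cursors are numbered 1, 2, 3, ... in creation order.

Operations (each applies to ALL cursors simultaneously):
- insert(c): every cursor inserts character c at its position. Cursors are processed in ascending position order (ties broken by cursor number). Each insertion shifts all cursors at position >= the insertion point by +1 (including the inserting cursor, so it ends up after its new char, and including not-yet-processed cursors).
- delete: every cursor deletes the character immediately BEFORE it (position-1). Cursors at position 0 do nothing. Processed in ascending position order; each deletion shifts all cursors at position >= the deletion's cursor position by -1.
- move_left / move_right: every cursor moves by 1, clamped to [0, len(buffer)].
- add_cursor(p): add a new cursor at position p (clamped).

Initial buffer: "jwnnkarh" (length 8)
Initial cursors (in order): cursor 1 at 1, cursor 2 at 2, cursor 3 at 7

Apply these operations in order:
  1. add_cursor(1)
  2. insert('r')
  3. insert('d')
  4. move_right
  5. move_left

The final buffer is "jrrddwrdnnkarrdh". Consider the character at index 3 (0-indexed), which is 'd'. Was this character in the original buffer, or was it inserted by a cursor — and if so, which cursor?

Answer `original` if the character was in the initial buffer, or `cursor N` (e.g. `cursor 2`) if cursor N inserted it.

Answer: cursor 1

Derivation:
After op 1 (add_cursor(1)): buffer="jwnnkarh" (len 8), cursors c1@1 c4@1 c2@2 c3@7, authorship ........
After op 2 (insert('r')): buffer="jrrwrnnkarrh" (len 12), cursors c1@3 c4@3 c2@5 c3@11, authorship .14.2.....3.
After op 3 (insert('d')): buffer="jrrddwrdnnkarrdh" (len 16), cursors c1@5 c4@5 c2@8 c3@15, authorship .1414.22.....33.
After op 4 (move_right): buffer="jrrddwrdnnkarrdh" (len 16), cursors c1@6 c4@6 c2@9 c3@16, authorship .1414.22.....33.
After op 5 (move_left): buffer="jrrddwrdnnkarrdh" (len 16), cursors c1@5 c4@5 c2@8 c3@15, authorship .1414.22.....33.
Authorship (.=original, N=cursor N): . 1 4 1 4 . 2 2 . . . . . 3 3 .
Index 3: author = 1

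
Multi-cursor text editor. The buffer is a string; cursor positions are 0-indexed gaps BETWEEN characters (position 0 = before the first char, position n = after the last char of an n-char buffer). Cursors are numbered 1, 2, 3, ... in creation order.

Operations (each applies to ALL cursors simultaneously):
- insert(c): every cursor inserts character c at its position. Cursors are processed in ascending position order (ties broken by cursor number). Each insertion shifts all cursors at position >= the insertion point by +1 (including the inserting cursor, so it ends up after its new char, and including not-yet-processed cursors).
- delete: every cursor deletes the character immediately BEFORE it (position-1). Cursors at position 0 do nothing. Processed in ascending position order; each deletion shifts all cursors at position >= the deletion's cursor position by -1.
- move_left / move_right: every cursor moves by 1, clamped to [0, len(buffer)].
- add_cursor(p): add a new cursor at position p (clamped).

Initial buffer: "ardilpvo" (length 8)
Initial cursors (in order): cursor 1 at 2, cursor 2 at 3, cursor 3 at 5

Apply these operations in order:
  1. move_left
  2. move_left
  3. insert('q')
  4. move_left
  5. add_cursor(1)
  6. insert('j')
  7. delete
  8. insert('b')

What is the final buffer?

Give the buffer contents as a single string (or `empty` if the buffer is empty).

After op 1 (move_left): buffer="ardilpvo" (len 8), cursors c1@1 c2@2 c3@4, authorship ........
After op 2 (move_left): buffer="ardilpvo" (len 8), cursors c1@0 c2@1 c3@3, authorship ........
After op 3 (insert('q')): buffer="qaqrdqilpvo" (len 11), cursors c1@1 c2@3 c3@6, authorship 1.2..3.....
After op 4 (move_left): buffer="qaqrdqilpvo" (len 11), cursors c1@0 c2@2 c3@5, authorship 1.2..3.....
After op 5 (add_cursor(1)): buffer="qaqrdqilpvo" (len 11), cursors c1@0 c4@1 c2@2 c3@5, authorship 1.2..3.....
After op 6 (insert('j')): buffer="jqjajqrdjqilpvo" (len 15), cursors c1@1 c4@3 c2@5 c3@9, authorship 114.22..33.....
After op 7 (delete): buffer="qaqrdqilpvo" (len 11), cursors c1@0 c4@1 c2@2 c3@5, authorship 1.2..3.....
After op 8 (insert('b')): buffer="bqbabqrdbqilpvo" (len 15), cursors c1@1 c4@3 c2@5 c3@9, authorship 114.22..33.....

Answer: bqbabqrdbqilpvo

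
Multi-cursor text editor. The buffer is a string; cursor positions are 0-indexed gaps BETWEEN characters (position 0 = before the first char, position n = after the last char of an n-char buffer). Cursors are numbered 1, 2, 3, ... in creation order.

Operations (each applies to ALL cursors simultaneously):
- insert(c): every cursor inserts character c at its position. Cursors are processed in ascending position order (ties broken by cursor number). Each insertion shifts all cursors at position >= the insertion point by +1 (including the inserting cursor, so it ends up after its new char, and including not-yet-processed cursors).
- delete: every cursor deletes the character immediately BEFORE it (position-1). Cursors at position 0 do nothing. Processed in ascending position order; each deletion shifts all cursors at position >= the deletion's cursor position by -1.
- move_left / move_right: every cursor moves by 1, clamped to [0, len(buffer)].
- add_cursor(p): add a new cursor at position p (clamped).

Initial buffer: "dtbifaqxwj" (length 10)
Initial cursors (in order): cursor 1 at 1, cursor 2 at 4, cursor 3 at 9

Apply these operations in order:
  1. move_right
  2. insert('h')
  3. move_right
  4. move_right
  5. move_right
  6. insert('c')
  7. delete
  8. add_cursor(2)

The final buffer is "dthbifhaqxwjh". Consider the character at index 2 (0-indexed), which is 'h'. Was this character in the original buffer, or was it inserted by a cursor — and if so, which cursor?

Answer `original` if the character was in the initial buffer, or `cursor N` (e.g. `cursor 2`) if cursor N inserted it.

After op 1 (move_right): buffer="dtbifaqxwj" (len 10), cursors c1@2 c2@5 c3@10, authorship ..........
After op 2 (insert('h')): buffer="dthbifhaqxwjh" (len 13), cursors c1@3 c2@7 c3@13, authorship ..1...2.....3
After op 3 (move_right): buffer="dthbifhaqxwjh" (len 13), cursors c1@4 c2@8 c3@13, authorship ..1...2.....3
After op 4 (move_right): buffer="dthbifhaqxwjh" (len 13), cursors c1@5 c2@9 c3@13, authorship ..1...2.....3
After op 5 (move_right): buffer="dthbifhaqxwjh" (len 13), cursors c1@6 c2@10 c3@13, authorship ..1...2.....3
After op 6 (insert('c')): buffer="dthbifchaqxcwjhc" (len 16), cursors c1@7 c2@12 c3@16, authorship ..1...12...2..33
After op 7 (delete): buffer="dthbifhaqxwjh" (len 13), cursors c1@6 c2@10 c3@13, authorship ..1...2.....3
After op 8 (add_cursor(2)): buffer="dthbifhaqxwjh" (len 13), cursors c4@2 c1@6 c2@10 c3@13, authorship ..1...2.....3
Authorship (.=original, N=cursor N): . . 1 . . . 2 . . . . . 3
Index 2: author = 1

Answer: cursor 1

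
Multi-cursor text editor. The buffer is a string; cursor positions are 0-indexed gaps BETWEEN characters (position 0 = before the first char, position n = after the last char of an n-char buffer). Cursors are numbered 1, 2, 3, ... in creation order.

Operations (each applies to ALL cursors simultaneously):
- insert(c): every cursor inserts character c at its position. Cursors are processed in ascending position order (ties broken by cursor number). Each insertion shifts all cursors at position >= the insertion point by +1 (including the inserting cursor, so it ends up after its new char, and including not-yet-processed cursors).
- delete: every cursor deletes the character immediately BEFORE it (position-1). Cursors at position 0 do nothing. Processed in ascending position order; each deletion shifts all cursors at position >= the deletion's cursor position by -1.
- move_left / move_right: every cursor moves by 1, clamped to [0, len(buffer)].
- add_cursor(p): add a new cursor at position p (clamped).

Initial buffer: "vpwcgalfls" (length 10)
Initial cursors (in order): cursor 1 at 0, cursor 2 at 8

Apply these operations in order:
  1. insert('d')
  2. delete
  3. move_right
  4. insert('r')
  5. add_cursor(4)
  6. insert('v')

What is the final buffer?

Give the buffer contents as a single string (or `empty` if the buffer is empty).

After op 1 (insert('d')): buffer="dvpwcgalfdls" (len 12), cursors c1@1 c2@10, authorship 1........2..
After op 2 (delete): buffer="vpwcgalfls" (len 10), cursors c1@0 c2@8, authorship ..........
After op 3 (move_right): buffer="vpwcgalfls" (len 10), cursors c1@1 c2@9, authorship ..........
After op 4 (insert('r')): buffer="vrpwcgalflrs" (len 12), cursors c1@2 c2@11, authorship .1........2.
After op 5 (add_cursor(4)): buffer="vrpwcgalflrs" (len 12), cursors c1@2 c3@4 c2@11, authorship .1........2.
After op 6 (insert('v')): buffer="vrvpwvcgalflrvs" (len 15), cursors c1@3 c3@6 c2@14, authorship .11..3......22.

Answer: vrvpwvcgalflrvs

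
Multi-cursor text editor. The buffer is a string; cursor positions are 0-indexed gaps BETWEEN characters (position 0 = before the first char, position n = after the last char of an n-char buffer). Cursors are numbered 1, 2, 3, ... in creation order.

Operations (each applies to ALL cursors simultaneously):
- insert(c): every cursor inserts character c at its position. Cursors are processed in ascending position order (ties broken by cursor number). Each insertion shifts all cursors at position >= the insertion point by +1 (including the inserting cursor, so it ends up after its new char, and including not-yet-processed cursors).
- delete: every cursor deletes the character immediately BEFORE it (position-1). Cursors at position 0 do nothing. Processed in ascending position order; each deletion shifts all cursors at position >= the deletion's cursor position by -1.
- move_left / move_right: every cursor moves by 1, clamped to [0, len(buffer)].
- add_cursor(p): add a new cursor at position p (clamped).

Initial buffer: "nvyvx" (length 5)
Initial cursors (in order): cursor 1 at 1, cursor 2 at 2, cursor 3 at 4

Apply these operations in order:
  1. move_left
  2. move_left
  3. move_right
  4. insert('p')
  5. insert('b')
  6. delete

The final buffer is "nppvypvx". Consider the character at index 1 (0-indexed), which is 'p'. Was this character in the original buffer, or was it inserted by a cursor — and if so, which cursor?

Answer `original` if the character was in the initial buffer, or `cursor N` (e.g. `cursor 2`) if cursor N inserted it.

After op 1 (move_left): buffer="nvyvx" (len 5), cursors c1@0 c2@1 c3@3, authorship .....
After op 2 (move_left): buffer="nvyvx" (len 5), cursors c1@0 c2@0 c3@2, authorship .....
After op 3 (move_right): buffer="nvyvx" (len 5), cursors c1@1 c2@1 c3@3, authorship .....
After op 4 (insert('p')): buffer="nppvypvx" (len 8), cursors c1@3 c2@3 c3@6, authorship .12..3..
After op 5 (insert('b')): buffer="nppbbvypbvx" (len 11), cursors c1@5 c2@5 c3@9, authorship .1212..33..
After op 6 (delete): buffer="nppvypvx" (len 8), cursors c1@3 c2@3 c3@6, authorship .12..3..
Authorship (.=original, N=cursor N): . 1 2 . . 3 . .
Index 1: author = 1

Answer: cursor 1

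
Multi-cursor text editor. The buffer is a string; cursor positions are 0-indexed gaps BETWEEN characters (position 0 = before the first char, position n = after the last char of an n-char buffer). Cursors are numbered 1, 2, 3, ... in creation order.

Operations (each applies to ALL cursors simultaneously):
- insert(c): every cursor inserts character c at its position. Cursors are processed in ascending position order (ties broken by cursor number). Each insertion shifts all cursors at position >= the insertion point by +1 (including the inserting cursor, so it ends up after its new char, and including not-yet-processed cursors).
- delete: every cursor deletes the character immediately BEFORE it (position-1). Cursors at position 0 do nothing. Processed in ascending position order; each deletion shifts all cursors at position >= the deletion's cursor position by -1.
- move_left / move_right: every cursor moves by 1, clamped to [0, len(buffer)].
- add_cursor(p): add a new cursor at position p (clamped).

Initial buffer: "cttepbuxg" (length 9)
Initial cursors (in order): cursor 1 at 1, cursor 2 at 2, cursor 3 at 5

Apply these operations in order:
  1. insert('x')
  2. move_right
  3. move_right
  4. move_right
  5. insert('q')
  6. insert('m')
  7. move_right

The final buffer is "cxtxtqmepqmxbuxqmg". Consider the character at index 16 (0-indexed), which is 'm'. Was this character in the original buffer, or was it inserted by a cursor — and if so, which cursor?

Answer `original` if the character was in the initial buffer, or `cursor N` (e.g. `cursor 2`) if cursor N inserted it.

Answer: cursor 3

Derivation:
After op 1 (insert('x')): buffer="cxtxtepxbuxg" (len 12), cursors c1@2 c2@4 c3@8, authorship .1.2...3....
After op 2 (move_right): buffer="cxtxtepxbuxg" (len 12), cursors c1@3 c2@5 c3@9, authorship .1.2...3....
After op 3 (move_right): buffer="cxtxtepxbuxg" (len 12), cursors c1@4 c2@6 c3@10, authorship .1.2...3....
After op 4 (move_right): buffer="cxtxtepxbuxg" (len 12), cursors c1@5 c2@7 c3@11, authorship .1.2...3....
After op 5 (insert('q')): buffer="cxtxtqepqxbuxqg" (len 15), cursors c1@6 c2@9 c3@14, authorship .1.2.1..23...3.
After op 6 (insert('m')): buffer="cxtxtqmepqmxbuxqmg" (len 18), cursors c1@7 c2@11 c3@17, authorship .1.2.11..223...33.
After op 7 (move_right): buffer="cxtxtqmepqmxbuxqmg" (len 18), cursors c1@8 c2@12 c3@18, authorship .1.2.11..223...33.
Authorship (.=original, N=cursor N): . 1 . 2 . 1 1 . . 2 2 3 . . . 3 3 .
Index 16: author = 3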